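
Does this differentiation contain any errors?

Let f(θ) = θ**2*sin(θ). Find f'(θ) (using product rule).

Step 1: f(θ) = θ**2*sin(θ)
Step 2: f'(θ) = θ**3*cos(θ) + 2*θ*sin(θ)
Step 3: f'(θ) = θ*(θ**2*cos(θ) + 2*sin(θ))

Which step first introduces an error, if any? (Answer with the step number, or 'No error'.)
Step 2

Step 2 is incorrect due to a wrong exponent.
The step shows: θ**3*cos(θ) + 2*θ*sin(θ)
The correct value should be: θ**2*cos(θ) + 2*θ*sin(θ)

Explanation: The exponent 2 on θ was incorrectly written as 3: the term θ**2*cos(θ) was incorrectly written as θ**3*cos(θ)
The later steps are derived from this incorrect expression, so the error originates in Step 2.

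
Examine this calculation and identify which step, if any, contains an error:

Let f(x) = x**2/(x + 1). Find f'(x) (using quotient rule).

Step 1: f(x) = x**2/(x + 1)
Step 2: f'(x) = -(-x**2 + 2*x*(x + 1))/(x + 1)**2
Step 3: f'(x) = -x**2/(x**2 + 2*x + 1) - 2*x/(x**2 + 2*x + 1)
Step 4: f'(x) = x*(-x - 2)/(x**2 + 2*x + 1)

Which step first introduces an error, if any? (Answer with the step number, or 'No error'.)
Step 2

Step 2 is incorrect due to a sign flip.
The step shows: -(-x**2 + 2*x*(x + 1))/(x + 1)**2
The correct value should be: (-x**2 + 2*x*(x + 1))/(x + 1)**2

Explanation: The sign of the whole expression was flipped: the term (-x**2 + 2*x*(x + 1))/(x + 1)**2 was incorrectly written as -(-x**2 + 2*x*(x + 1))/(x + 1)**2
The later steps are derived from this incorrect expression, so the error originates in Step 2.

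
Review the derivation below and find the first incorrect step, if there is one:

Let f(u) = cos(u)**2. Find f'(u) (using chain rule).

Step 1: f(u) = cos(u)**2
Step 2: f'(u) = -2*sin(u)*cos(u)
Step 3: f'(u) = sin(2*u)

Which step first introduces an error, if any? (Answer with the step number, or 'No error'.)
Step 3

Step 3 is incorrect due to a sign flip.
The step shows: sin(2*u)
The correct value should be: -sin(2*u)

Explanation: The sign of the whole expression was flipped: the term -sin(2*u) was incorrectly written as sin(2*u)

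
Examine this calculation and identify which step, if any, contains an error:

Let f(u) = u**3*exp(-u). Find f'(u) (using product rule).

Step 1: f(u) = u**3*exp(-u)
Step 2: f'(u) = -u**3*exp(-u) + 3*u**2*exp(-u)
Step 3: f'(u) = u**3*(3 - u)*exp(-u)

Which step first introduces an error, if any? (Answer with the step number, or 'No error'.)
Step 3

Step 3 is incorrect due to a wrong exponent.
The step shows: u**3*(3 - u)*exp(-u)
The correct value should be: u**2*(3 - u)*exp(-u)

Explanation: The exponent 2 on u was incorrectly written as 3: the term u**2*(3 - u)*exp(-u) was incorrectly written as u**3*(3 - u)*exp(-u)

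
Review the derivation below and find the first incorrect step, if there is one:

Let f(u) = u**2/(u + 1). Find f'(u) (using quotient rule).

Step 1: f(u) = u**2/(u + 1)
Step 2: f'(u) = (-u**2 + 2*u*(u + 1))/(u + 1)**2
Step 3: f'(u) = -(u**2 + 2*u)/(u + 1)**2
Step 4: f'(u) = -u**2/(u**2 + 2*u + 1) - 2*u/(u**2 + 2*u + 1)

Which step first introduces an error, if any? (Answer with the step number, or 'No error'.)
Step 3

Step 3 is incorrect due to a sign flip.
The step shows: -(u**2 + 2*u)/(u + 1)**2
The correct value should be: (u**2 + 2*u)/(u + 1)**2

Explanation: The sign of the whole expression was flipped: the term (u**2 + 2*u)/(u + 1)**2 was incorrectly written as -(u**2 + 2*u)/(u + 1)**2
The later steps are derived from this incorrect expression, so the error originates in Step 3.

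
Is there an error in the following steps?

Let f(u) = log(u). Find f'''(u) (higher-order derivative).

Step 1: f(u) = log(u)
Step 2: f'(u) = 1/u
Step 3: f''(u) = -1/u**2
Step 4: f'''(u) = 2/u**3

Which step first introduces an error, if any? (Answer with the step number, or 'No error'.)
No error

All steps in this derivation are correct.
The final answer f'''(u) = 2/u**3 is valid.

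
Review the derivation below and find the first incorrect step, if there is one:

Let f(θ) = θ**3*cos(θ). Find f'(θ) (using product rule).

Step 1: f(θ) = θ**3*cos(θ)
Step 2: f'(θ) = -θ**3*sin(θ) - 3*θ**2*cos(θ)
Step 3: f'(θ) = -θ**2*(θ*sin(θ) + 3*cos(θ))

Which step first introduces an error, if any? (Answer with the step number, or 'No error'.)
Step 2

Step 2 is incorrect due to a sign flip.
The step shows: -θ**3*sin(θ) - 3*θ**2*cos(θ)
The correct value should be: -θ**3*sin(θ) + 3*θ**2*cos(θ)

Explanation: The sign of one term was flipped: the term 3*θ**2*cos(θ) was incorrectly written as -3*θ**2*cos(θ)
The later steps are derived from this incorrect expression, so the error originates in Step 2.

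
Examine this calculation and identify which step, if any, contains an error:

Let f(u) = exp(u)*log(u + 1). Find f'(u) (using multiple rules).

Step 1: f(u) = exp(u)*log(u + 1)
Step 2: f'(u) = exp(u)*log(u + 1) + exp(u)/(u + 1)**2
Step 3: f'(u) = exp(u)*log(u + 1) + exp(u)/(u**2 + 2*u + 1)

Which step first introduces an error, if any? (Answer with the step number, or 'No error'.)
Step 2

Step 2 is incorrect due to a wrong exponent.
The step shows: exp(u)*log(u + 1) + exp(u)/(u + 1)**2
The correct value should be: exp(u)*log(u + 1) + exp(u)/(u + 1)

Explanation: The exponent -1 on u + 1 was incorrectly written as -2: the term exp(u)/(u + 1) was incorrectly written as exp(u)/(u + 1)**2
The later steps are derived from this incorrect expression, so the error originates in Step 2.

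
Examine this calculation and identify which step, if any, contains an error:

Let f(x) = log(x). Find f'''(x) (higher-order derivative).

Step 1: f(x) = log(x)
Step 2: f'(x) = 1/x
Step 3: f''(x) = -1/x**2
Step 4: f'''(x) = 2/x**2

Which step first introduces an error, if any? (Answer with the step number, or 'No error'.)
Step 4

Step 4 is incorrect due to a wrong exponent.
The step shows: 2/x**2
The correct value should be: 2/x**3

Explanation: The exponent -3 on x was incorrectly written as -2: the term 2/x**3 was incorrectly written as 2/x**2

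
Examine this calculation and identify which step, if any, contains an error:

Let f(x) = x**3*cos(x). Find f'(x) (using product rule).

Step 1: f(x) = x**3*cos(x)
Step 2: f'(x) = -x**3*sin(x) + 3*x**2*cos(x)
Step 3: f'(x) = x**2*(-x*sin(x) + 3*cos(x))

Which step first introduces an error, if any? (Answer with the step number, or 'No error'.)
No error

All steps in this derivation are correct.
The final answer f'(x) = x**2*(-x*sin(x) + 3*cos(x)) is valid.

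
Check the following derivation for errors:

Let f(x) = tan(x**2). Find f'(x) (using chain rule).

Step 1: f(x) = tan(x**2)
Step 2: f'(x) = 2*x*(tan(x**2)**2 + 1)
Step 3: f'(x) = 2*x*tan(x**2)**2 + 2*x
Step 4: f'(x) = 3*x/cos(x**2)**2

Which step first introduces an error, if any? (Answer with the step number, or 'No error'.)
Step 4

Step 4 is incorrect due to a wrong coefficient.
The step shows: 3*x/cos(x**2)**2
The correct value should be: 2*x/cos(x**2)**2

Explanation: The coefficient 2 was incorrectly written as 3: the term 2*x/cos(x**2)**2 was incorrectly written as 3*x/cos(x**2)**2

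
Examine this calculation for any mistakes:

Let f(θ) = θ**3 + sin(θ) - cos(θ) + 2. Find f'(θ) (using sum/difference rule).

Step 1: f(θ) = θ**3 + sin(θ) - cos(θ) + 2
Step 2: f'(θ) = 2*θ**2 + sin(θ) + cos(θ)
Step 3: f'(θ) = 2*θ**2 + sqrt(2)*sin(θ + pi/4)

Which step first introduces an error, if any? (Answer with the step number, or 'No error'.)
Step 2

Step 2 is incorrect due to a wrong coefficient.
The step shows: 2*θ**2 + sin(θ) + cos(θ)
The correct value should be: 3*θ**2 + sin(θ) + cos(θ)

Explanation: The coefficient 3 was incorrectly written as 2: the term 3*θ**2 was incorrectly written as 2*θ**2
The later steps are derived from this incorrect expression, so the error originates in Step 2.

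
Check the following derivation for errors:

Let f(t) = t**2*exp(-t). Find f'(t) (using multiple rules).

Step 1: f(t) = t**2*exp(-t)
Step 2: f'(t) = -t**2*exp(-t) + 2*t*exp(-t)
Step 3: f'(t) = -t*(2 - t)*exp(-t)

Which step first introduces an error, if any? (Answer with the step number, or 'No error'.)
Step 3

Step 3 is incorrect due to a sign flip.
The step shows: -t*(2 - t)*exp(-t)
The correct value should be: t*(2 - t)*exp(-t)

Explanation: The sign of the whole expression was flipped: the term t*(2 - t)*exp(-t) was incorrectly written as -t*(2 - t)*exp(-t)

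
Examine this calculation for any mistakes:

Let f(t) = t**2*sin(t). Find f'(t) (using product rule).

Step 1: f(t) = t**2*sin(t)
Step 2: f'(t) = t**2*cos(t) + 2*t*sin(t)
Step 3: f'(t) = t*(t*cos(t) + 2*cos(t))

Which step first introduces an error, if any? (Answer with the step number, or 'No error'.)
Step 3

Step 3 is incorrect due to a wrong trig function.
The step shows: t*(t*cos(t) + 2*cos(t))
The correct value should be: t*(t*cos(t) + 2*sin(t))

Explanation: sin(t) was incorrectly written as cos(t): the term t*(t*cos(t) + 2*sin(t)) was incorrectly written as t*(t*cos(t) + 2*cos(t))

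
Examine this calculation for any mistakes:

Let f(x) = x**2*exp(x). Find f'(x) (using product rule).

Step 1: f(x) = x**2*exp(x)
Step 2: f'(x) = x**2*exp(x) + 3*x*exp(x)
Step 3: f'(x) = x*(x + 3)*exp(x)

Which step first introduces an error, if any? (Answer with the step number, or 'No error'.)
Step 2

Step 2 is incorrect due to a wrong coefficient.
The step shows: x**2*exp(x) + 3*x*exp(x)
The correct value should be: x**2*exp(x) + 2*x*exp(x)

Explanation: The coefficient 2 was incorrectly written as 3: the term 2*x*exp(x) was incorrectly written as 3*x*exp(x)
The later steps are derived from this incorrect expression, so the error originates in Step 2.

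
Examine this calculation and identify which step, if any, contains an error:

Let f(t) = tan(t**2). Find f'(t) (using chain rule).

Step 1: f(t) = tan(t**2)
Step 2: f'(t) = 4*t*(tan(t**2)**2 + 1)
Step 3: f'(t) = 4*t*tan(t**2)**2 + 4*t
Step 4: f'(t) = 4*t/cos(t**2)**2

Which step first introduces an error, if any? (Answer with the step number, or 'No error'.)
Step 2

Step 2 is incorrect due to a wrong coefficient.
The step shows: 4*t*(tan(t**2)**2 + 1)
The correct value should be: 2*t*(tan(t**2)**2 + 1)

Explanation: The coefficient 2 was incorrectly written as 4: the term 2*t*(tan(t**2)**2 + 1) was incorrectly written as 4*t*(tan(t**2)**2 + 1)
The later steps are derived from this incorrect expression, so the error originates in Step 2.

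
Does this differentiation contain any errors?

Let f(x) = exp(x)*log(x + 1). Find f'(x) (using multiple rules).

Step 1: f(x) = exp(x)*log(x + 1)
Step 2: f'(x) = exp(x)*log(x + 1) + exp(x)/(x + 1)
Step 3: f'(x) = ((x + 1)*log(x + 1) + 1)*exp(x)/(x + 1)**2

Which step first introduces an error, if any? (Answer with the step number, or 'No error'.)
Step 3

Step 3 is incorrect due to a wrong exponent.
The step shows: ((x + 1)*log(x + 1) + 1)*exp(x)/(x + 1)**2
The correct value should be: ((x + 1)*log(x + 1) + 1)*exp(x)/(x + 1)

Explanation: The exponent -1 on x + 1 was incorrectly written as -2: the term ((x + 1)*log(x + 1) + 1)*exp(x)/(x + 1) was incorrectly written as ((x + 1)*log(x + 1) + 1)*exp(x)/(x + 1)**2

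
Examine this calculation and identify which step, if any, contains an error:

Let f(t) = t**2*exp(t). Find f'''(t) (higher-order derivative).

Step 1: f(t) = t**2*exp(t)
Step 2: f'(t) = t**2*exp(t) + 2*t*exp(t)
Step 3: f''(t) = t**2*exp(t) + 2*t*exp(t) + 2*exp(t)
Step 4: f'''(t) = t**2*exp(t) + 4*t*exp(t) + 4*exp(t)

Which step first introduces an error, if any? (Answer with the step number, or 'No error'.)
Step 3

Step 3 is incorrect due to a wrong coefficient.
The step shows: t**2*exp(t) + 2*t*exp(t) + 2*exp(t)
The correct value should be: t**2*exp(t) + 4*t*exp(t) + 2*exp(t)

Explanation: The coefficient 4 was incorrectly written as 2: the term 4*t*exp(t) was incorrectly written as 2*t*exp(t)
The later steps are derived from this incorrect expression, so the error originates in Step 3.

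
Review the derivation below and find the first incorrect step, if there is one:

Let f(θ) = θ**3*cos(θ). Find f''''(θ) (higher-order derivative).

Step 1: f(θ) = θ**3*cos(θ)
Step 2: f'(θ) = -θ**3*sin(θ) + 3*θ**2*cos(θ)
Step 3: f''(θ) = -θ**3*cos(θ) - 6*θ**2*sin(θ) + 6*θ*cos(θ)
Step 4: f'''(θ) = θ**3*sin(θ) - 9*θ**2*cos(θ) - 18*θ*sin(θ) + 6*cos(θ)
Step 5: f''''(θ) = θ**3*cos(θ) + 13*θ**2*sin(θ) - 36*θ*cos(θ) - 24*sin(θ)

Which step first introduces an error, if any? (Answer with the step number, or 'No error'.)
Step 5

Step 5 is incorrect due to a wrong coefficient.
The step shows: θ**3*cos(θ) + 13*θ**2*sin(θ) - 36*θ*cos(θ) - 24*sin(θ)
The correct value should be: θ**3*cos(θ) + 12*θ**2*sin(θ) - 36*θ*cos(θ) - 24*sin(θ)

Explanation: The coefficient 12 was incorrectly written as 13: the term 12*θ**2*sin(θ) was incorrectly written as 13*θ**2*sin(θ)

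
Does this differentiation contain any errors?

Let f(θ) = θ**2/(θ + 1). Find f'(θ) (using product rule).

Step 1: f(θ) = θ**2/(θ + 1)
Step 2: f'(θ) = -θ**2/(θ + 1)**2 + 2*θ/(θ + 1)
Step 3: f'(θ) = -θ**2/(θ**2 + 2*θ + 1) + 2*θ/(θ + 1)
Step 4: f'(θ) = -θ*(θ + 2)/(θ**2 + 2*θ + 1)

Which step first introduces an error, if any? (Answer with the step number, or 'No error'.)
Step 4

Step 4 is incorrect due to a sign flip.
The step shows: -θ*(θ + 2)/(θ**2 + 2*θ + 1)
The correct value should be: θ*(θ + 2)/(θ**2 + 2*θ + 1)

Explanation: The sign of the whole expression was flipped: the term θ*(θ + 2)/(θ**2 + 2*θ + 1) was incorrectly written as -θ*(θ + 2)/(θ**2 + 2*θ + 1)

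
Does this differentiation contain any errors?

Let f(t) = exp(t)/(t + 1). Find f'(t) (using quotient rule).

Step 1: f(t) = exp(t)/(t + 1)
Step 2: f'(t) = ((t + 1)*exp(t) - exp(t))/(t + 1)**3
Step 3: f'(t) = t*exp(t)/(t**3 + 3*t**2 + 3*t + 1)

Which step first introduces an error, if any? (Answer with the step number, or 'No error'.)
Step 2

Step 2 is incorrect due to a wrong exponent.
The step shows: ((t + 1)*exp(t) - exp(t))/(t + 1)**3
The correct value should be: ((t + 1)*exp(t) - exp(t))/(t + 1)**2

Explanation: The exponent -2 on t + 1 was incorrectly written as -3: the term ((t + 1)*exp(t) - exp(t))/(t + 1)**2 was incorrectly written as ((t + 1)*exp(t) - exp(t))/(t + 1)**3
The later steps are derived from this incorrect expression, so the error originates in Step 2.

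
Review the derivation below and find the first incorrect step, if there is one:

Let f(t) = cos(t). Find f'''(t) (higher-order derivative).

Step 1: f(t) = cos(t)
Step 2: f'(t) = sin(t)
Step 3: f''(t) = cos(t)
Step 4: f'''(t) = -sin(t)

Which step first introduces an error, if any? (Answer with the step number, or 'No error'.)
Step 2

Step 2 is incorrect due to a sign flip.
The step shows: sin(t)
The correct value should be: -sin(t)

Explanation: The sign of the whole expression was flipped: the term -sin(t) was incorrectly written as sin(t)
The later steps are derived from this incorrect expression, so the error originates in Step 2.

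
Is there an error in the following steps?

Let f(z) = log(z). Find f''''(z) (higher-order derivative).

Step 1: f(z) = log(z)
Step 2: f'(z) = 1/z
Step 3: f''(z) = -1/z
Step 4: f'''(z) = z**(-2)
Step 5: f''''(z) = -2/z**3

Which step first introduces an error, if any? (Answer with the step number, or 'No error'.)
Step 3

Step 3 is incorrect due to a wrong exponent.
The step shows: -1/z
The correct value should be: -1/z**2

Explanation: The exponent -2 on z was incorrectly written as -1: the term -1/z**2 was incorrectly written as -1/z
The later steps are derived from this incorrect expression, so the error originates in Step 3.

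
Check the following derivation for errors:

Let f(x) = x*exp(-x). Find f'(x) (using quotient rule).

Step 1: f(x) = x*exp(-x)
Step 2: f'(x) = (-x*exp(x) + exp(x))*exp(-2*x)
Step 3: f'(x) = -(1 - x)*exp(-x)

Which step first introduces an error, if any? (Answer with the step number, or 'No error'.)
Step 3

Step 3 is incorrect due to a sign flip.
The step shows: -(1 - x)*exp(-x)
The correct value should be: (1 - x)*exp(-x)

Explanation: The sign of the whole expression was flipped: the term (1 - x)*exp(-x) was incorrectly written as -(1 - x)*exp(-x)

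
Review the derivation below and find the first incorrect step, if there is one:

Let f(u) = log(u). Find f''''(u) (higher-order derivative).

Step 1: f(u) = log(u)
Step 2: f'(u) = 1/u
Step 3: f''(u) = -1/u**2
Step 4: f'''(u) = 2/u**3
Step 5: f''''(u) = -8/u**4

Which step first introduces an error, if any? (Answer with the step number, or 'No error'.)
Step 5

Step 5 is incorrect due to a wrong coefficient.
The step shows: -8/u**4
The correct value should be: -6/u**4

Explanation: The coefficient -6 was incorrectly written as -8: the term -6/u**4 was incorrectly written as -8/u**4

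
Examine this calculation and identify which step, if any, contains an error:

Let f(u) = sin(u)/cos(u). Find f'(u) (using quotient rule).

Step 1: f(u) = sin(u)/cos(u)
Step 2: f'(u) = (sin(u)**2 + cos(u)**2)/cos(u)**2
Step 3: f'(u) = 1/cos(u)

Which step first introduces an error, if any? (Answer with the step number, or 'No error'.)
Step 3

Step 3 is incorrect due to a wrong exponent.
The step shows: 1/cos(u)
The correct value should be: cos(u)**(-2)

Explanation: The exponent -2 on cos(u) was incorrectly written as -1: the term cos(u)**(-2) was incorrectly written as 1/cos(u)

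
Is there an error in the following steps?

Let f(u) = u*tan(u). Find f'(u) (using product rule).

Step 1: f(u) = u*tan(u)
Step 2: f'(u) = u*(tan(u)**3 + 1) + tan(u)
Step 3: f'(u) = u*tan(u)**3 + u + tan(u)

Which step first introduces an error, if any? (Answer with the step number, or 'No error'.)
Step 2

Step 2 is incorrect due to a wrong exponent.
The step shows: u*(tan(u)**3 + 1) + tan(u)
The correct value should be: u*(tan(u)**2 + 1) + tan(u)

Explanation: The exponent 2 on tan(u) was incorrectly written as 3: the term u*(tan(u)**2 + 1) was incorrectly written as u*(tan(u)**3 + 1)
The later steps are derived from this incorrect expression, so the error originates in Step 2.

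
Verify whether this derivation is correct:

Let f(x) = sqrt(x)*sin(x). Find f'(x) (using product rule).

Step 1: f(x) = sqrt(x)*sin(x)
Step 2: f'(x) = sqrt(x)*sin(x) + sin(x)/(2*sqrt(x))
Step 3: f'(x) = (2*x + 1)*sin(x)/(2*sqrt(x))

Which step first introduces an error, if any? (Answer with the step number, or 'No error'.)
Step 2

Step 2 is incorrect due to a wrong trig function.
The step shows: sqrt(x)*sin(x) + sin(x)/(2*sqrt(x))
The correct value should be: sqrt(x)*cos(x) + sin(x)/(2*sqrt(x))

Explanation: cos(x) was incorrectly written as sin(x): the term sqrt(x)*cos(x) was incorrectly written as sqrt(x)*sin(x)
The later steps are derived from this incorrect expression, so the error originates in Step 2.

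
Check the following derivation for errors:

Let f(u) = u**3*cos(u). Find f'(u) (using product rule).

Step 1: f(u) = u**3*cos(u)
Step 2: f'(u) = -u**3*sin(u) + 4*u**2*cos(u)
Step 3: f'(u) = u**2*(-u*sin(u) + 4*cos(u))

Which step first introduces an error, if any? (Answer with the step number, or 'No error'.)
Step 2

Step 2 is incorrect due to a wrong coefficient.
The step shows: -u**3*sin(u) + 4*u**2*cos(u)
The correct value should be: -u**3*sin(u) + 3*u**2*cos(u)

Explanation: The coefficient 3 was incorrectly written as 4: the term 3*u**2*cos(u) was incorrectly written as 4*u**2*cos(u)
The later steps are derived from this incorrect expression, so the error originates in Step 2.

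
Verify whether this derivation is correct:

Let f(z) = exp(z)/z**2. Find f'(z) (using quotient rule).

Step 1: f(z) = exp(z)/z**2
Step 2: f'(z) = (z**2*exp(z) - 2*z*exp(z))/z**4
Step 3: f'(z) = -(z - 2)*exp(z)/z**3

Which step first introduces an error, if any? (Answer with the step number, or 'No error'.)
Step 3

Step 3 is incorrect due to a sign flip.
The step shows: -(z - 2)*exp(z)/z**3
The correct value should be: (z - 2)*exp(z)/z**3

Explanation: The sign of the whole expression was flipped: the term (z - 2)*exp(z)/z**3 was incorrectly written as -(z - 2)*exp(z)/z**3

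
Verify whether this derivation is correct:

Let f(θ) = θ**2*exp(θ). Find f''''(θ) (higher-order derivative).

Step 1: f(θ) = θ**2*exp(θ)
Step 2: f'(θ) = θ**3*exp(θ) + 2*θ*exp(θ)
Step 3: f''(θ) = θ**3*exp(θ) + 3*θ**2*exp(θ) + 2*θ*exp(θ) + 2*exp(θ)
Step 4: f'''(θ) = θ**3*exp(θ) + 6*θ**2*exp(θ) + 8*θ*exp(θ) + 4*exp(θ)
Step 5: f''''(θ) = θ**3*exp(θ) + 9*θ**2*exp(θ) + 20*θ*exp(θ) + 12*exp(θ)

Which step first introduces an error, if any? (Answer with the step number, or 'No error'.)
Step 2

Step 2 is incorrect due to a wrong exponent.
The step shows: θ**3*exp(θ) + 2*θ*exp(θ)
The correct value should be: θ**2*exp(θ) + 2*θ*exp(θ)

Explanation: The exponent 2 on θ was incorrectly written as 3: the term θ**2*exp(θ) was incorrectly written as θ**3*exp(θ)
The later steps are derived from this incorrect expression, so the error originates in Step 2.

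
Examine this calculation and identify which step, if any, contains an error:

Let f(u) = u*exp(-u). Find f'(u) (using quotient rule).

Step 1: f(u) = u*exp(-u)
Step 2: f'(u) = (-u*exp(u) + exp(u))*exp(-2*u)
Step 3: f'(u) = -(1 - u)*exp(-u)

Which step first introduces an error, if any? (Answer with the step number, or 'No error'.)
Step 3

Step 3 is incorrect due to a sign flip.
The step shows: -(1 - u)*exp(-u)
The correct value should be: (1 - u)*exp(-u)

Explanation: The sign of the whole expression was flipped: the term (1 - u)*exp(-u) was incorrectly written as -(1 - u)*exp(-u)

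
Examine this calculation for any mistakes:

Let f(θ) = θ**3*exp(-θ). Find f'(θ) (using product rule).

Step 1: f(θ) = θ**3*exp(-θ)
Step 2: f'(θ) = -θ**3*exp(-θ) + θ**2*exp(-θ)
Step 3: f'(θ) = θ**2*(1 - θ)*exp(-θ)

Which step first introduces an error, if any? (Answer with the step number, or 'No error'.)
Step 2

Step 2 is incorrect due to a wrong coefficient.
The step shows: -θ**3*exp(-θ) + θ**2*exp(-θ)
The correct value should be: -θ**3*exp(-θ) + 3*θ**2*exp(-θ)

Explanation: The coefficient 3 was incorrectly written as 1: the term 3*θ**2*exp(-θ) was incorrectly written as θ**2*exp(-θ)
The later steps are derived from this incorrect expression, so the error originates in Step 2.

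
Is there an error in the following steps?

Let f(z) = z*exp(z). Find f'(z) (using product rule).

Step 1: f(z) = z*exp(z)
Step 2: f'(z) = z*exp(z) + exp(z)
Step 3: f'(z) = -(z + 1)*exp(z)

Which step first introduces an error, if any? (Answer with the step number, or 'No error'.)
Step 3

Step 3 is incorrect due to a sign flip.
The step shows: -(z + 1)*exp(z)
The correct value should be: (z + 1)*exp(z)

Explanation: The sign of the whole expression was flipped: the term (z + 1)*exp(z) was incorrectly written as -(z + 1)*exp(z)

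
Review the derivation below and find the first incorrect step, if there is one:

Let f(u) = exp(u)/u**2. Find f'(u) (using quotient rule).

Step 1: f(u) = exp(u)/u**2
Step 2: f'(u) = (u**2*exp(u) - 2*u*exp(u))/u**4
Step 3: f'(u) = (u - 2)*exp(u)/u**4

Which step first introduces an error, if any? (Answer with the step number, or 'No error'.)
Step 3

Step 3 is incorrect due to a wrong exponent.
The step shows: (u - 2)*exp(u)/u**4
The correct value should be: (u - 2)*exp(u)/u**3

Explanation: The exponent -3 on u was incorrectly written as -4: the term (u - 2)*exp(u)/u**3 was incorrectly written as (u - 2)*exp(u)/u**4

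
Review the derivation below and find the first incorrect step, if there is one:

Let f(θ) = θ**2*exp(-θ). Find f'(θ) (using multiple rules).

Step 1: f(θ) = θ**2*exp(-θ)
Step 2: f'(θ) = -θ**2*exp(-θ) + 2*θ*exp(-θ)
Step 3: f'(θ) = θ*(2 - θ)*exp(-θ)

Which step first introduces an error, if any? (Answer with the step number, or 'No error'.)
No error

All steps in this derivation are correct.
The final answer f'(θ) = θ*(2 - θ)*exp(-θ) is valid.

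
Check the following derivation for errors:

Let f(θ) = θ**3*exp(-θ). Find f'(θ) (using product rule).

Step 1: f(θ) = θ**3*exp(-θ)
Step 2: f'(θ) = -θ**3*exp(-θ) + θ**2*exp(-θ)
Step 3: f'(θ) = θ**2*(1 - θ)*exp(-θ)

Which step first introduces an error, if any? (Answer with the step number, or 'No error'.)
Step 2

Step 2 is incorrect due to a wrong coefficient.
The step shows: -θ**3*exp(-θ) + θ**2*exp(-θ)
The correct value should be: -θ**3*exp(-θ) + 3*θ**2*exp(-θ)

Explanation: The coefficient 3 was incorrectly written as 1: the term 3*θ**2*exp(-θ) was incorrectly written as θ**2*exp(-θ)
The later steps are derived from this incorrect expression, so the error originates in Step 2.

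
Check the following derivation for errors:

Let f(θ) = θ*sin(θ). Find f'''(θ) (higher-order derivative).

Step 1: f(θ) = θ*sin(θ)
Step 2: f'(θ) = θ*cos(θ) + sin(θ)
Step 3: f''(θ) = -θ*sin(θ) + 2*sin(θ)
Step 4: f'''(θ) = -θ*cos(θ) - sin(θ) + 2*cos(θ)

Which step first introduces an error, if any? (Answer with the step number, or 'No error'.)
Step 3

Step 3 is incorrect due to a wrong trig function.
The step shows: -θ*sin(θ) + 2*sin(θ)
The correct value should be: -θ*sin(θ) + 2*cos(θ)

Explanation: cos(θ) was incorrectly written as sin(θ): the term 2*cos(θ) was incorrectly written as 2*sin(θ)
The later steps are derived from this incorrect expression, so the error originates in Step 3.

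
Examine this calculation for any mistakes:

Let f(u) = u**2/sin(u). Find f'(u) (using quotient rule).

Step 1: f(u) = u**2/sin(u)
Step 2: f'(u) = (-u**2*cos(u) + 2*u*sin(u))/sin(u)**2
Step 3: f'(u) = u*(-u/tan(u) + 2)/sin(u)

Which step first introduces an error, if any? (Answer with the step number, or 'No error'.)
No error

All steps in this derivation are correct.
The final answer f'(u) = u*(-u/tan(u) + 2)/sin(u) is valid.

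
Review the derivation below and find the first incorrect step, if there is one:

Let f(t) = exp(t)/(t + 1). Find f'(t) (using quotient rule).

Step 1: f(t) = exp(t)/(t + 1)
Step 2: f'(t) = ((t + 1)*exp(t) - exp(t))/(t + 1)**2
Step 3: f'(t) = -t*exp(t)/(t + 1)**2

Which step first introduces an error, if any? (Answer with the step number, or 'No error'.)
Step 3

Step 3 is incorrect due to a sign flip.
The step shows: -t*exp(t)/(t + 1)**2
The correct value should be: t*exp(t)/(t + 1)**2

Explanation: The sign of the whole expression was flipped: the term t*exp(t)/(t + 1)**2 was incorrectly written as -t*exp(t)/(t + 1)**2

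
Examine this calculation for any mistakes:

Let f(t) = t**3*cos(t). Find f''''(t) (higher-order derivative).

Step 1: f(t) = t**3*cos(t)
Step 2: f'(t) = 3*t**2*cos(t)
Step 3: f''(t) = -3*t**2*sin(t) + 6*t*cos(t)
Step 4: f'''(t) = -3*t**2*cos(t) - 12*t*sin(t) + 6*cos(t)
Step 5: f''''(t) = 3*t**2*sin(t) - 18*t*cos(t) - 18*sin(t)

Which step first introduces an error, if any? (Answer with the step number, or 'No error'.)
Step 2

Step 2 is incorrect due to a dropped term.
The step shows: 3*t**2*cos(t)
The correct value should be: -t**3*sin(t) + 3*t**2*cos(t)

Explanation: A term was dropped: the term -t**3*sin(t) was incorrectly omitted
The later steps are derived from this incorrect expression, so the error originates in Step 2.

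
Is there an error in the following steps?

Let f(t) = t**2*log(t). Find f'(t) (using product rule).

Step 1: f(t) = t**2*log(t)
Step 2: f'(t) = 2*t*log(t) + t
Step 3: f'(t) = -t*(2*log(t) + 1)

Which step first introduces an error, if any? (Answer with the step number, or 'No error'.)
Step 3

Step 3 is incorrect due to a sign flip.
The step shows: -t*(2*log(t) + 1)
The correct value should be: t*(2*log(t) + 1)

Explanation: The sign of the whole expression was flipped: the term t*(2*log(t) + 1) was incorrectly written as -t*(2*log(t) + 1)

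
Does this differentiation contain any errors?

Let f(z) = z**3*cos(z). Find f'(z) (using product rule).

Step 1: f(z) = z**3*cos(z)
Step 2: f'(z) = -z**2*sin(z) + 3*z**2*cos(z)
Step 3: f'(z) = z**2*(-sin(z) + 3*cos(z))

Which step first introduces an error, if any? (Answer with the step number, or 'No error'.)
Step 2

Step 2 is incorrect due to a wrong exponent.
The step shows: -z**2*sin(z) + 3*z**2*cos(z)
The correct value should be: -z**3*sin(z) + 3*z**2*cos(z)

Explanation: The exponent 3 on z was incorrectly written as 2: the term -z**3*sin(z) was incorrectly written as -z**2*sin(z)
The later steps are derived from this incorrect expression, so the error originates in Step 2.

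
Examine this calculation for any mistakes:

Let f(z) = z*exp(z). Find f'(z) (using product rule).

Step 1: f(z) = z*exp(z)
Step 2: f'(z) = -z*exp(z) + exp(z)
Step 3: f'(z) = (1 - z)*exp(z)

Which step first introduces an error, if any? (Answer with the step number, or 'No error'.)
Step 2

Step 2 is incorrect due to a sign flip.
The step shows: -z*exp(z) + exp(z)
The correct value should be: z*exp(z) + exp(z)

Explanation: The sign of one term was flipped: the term z*exp(z) was incorrectly written as -z*exp(z)
The later steps are derived from this incorrect expression, so the error originates in Step 2.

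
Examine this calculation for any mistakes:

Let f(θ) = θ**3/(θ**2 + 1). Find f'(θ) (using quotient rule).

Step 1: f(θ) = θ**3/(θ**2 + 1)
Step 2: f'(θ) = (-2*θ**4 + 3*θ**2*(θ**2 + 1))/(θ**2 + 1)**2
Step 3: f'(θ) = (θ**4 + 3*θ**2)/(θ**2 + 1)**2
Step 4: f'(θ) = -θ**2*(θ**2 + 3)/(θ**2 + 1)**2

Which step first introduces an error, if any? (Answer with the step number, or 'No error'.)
Step 4

Step 4 is incorrect due to a sign flip.
The step shows: -θ**2*(θ**2 + 3)/(θ**2 + 1)**2
The correct value should be: θ**2*(θ**2 + 3)/(θ**2 + 1)**2

Explanation: The sign of the whole expression was flipped: the term θ**2*(θ**2 + 3)/(θ**2 + 1)**2 was incorrectly written as -θ**2*(θ**2 + 3)/(θ**2 + 1)**2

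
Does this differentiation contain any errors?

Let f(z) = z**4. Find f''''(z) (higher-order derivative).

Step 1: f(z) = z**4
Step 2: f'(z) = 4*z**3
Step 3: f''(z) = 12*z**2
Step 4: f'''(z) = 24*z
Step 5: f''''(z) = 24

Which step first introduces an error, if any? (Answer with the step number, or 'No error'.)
No error

All steps in this derivation are correct.
The final answer f''''(z) = 24 is valid.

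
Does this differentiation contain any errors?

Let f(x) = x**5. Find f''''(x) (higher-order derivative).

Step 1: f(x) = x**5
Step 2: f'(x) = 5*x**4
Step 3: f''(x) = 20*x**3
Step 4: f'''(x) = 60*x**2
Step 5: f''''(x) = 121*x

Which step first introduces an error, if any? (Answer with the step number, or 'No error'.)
Step 5

Step 5 is incorrect due to a wrong coefficient.
The step shows: 121*x
The correct value should be: 120*x

Explanation: The coefficient 120 was incorrectly written as 121: the term 120*x was incorrectly written as 121*x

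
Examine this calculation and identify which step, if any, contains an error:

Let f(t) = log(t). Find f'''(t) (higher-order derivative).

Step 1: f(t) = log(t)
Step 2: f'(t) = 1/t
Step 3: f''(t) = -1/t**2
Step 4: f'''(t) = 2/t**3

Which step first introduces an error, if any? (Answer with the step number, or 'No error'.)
No error

All steps in this derivation are correct.
The final answer f'''(t) = 2/t**3 is valid.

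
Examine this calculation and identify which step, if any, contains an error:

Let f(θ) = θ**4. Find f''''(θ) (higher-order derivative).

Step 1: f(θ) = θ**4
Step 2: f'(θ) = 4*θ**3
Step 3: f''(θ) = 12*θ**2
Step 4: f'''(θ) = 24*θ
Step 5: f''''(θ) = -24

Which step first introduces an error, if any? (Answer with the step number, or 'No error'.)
Step 5

Step 5 is incorrect due to a sign flip.
The step shows: -24
The correct value should be: 24

Explanation: The sign of the whole expression was flipped: the term 24 was incorrectly written as -24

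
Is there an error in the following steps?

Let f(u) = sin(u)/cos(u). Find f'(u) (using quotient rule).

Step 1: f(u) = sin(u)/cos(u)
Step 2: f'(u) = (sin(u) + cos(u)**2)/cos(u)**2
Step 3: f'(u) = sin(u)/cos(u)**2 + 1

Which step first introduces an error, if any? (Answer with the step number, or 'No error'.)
Step 2

Step 2 is incorrect due to a wrong exponent.
The step shows: (sin(u) + cos(u)**2)/cos(u)**2
The correct value should be: (sin(u)**2 + cos(u)**2)/cos(u)**2

Explanation: The exponent 2 on sin(u) was incorrectly written as 1: the term (sin(u)**2 + cos(u)**2)/cos(u)**2 was incorrectly written as (sin(u) + cos(u)**2)/cos(u)**2
The later steps are derived from this incorrect expression, so the error originates in Step 2.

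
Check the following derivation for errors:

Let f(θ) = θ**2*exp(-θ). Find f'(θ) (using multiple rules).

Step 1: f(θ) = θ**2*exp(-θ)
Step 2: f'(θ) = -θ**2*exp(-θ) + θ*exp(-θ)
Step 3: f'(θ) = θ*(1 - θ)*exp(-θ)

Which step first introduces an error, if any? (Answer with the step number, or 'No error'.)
Step 2

Step 2 is incorrect due to a wrong coefficient.
The step shows: -θ**2*exp(-θ) + θ*exp(-θ)
The correct value should be: -θ**2*exp(-θ) + 2*θ*exp(-θ)

Explanation: The coefficient 2 was incorrectly written as 1: the term 2*θ*exp(-θ) was incorrectly written as θ*exp(-θ)
The later steps are derived from this incorrect expression, so the error originates in Step 2.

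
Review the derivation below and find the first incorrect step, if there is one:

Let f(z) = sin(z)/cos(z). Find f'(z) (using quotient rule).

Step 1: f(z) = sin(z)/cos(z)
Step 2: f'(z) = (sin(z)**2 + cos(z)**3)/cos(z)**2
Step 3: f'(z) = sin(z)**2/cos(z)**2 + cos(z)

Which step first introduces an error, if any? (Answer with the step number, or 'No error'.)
Step 2

Step 2 is incorrect due to a wrong exponent.
The step shows: (sin(z)**2 + cos(z)**3)/cos(z)**2
The correct value should be: (sin(z)**2 + cos(z)**2)/cos(z)**2

Explanation: The exponent 2 on cos(z) was incorrectly written as 3: the term (sin(z)**2 + cos(z)**2)/cos(z)**2 was incorrectly written as (sin(z)**2 + cos(z)**3)/cos(z)**2
The later steps are derived from this incorrect expression, so the error originates in Step 2.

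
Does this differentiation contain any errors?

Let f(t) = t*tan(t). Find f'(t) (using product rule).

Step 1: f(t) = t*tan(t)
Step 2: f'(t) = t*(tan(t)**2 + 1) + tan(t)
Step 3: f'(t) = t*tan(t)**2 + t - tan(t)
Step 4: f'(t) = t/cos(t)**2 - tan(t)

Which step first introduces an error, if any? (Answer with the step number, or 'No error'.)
Step 3

Step 3 is incorrect due to a sign flip.
The step shows: t*tan(t)**2 + t - tan(t)
The correct value should be: t*tan(t)**2 + t + tan(t)

Explanation: The sign of one term was flipped: the term tan(t) was incorrectly written as -tan(t)
The later steps are derived from this incorrect expression, so the error originates in Step 3.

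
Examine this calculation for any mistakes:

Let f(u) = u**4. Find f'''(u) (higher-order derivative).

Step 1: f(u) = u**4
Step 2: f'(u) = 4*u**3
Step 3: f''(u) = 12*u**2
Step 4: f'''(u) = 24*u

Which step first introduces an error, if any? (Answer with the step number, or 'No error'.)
No error

All steps in this derivation are correct.
The final answer f'''(u) = 24*u is valid.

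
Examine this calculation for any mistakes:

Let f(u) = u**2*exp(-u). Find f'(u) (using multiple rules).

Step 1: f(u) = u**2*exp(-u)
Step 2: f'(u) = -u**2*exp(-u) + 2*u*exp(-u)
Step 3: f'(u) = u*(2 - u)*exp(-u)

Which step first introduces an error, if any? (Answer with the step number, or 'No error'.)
No error

All steps in this derivation are correct.
The final answer f'(u) = u*(2 - u)*exp(-u) is valid.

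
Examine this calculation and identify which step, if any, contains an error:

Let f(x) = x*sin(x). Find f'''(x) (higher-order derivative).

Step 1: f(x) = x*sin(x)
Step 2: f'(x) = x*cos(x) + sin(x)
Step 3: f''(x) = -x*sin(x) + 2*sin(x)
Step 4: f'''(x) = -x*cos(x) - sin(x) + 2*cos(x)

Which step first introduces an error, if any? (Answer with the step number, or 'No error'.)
Step 3

Step 3 is incorrect due to a wrong trig function.
The step shows: -x*sin(x) + 2*sin(x)
The correct value should be: -x*sin(x) + 2*cos(x)

Explanation: cos(x) was incorrectly written as sin(x): the term 2*cos(x) was incorrectly written as 2*sin(x)
The later steps are derived from this incorrect expression, so the error originates in Step 3.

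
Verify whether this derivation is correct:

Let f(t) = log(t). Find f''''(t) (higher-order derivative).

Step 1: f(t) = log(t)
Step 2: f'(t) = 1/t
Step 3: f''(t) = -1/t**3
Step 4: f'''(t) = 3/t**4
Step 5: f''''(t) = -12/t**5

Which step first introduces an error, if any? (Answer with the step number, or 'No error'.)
Step 3

Step 3 is incorrect due to a wrong exponent.
The step shows: -1/t**3
The correct value should be: -1/t**2

Explanation: The exponent -2 on t was incorrectly written as -3: the term -1/t**2 was incorrectly written as -1/t**3
The later steps are derived from this incorrect expression, so the error originates in Step 3.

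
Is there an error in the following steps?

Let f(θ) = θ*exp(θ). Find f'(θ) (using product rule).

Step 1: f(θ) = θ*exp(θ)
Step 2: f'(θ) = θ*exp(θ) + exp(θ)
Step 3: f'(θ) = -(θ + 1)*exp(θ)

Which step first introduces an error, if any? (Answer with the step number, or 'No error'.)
Step 3

Step 3 is incorrect due to a sign flip.
The step shows: -(θ + 1)*exp(θ)
The correct value should be: (θ + 1)*exp(θ)

Explanation: The sign of the whole expression was flipped: the term (θ + 1)*exp(θ) was incorrectly written as -(θ + 1)*exp(θ)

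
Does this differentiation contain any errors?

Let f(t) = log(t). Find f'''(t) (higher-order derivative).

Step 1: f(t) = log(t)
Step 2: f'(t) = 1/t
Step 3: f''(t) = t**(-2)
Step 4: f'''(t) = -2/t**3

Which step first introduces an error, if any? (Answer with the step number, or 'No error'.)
Step 3

Step 3 is incorrect due to a sign flip.
The step shows: t**(-2)
The correct value should be: -1/t**2

Explanation: The sign of the whole expression was flipped: the term -1/t**2 was incorrectly written as t**(-2)
The later steps are derived from this incorrect expression, so the error originates in Step 3.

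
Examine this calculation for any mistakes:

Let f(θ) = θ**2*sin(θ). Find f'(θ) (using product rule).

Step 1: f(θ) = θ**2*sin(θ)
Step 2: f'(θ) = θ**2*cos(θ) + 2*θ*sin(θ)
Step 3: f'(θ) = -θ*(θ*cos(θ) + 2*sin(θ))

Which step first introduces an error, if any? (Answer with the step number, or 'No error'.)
Step 3

Step 3 is incorrect due to a sign flip.
The step shows: -θ*(θ*cos(θ) + 2*sin(θ))
The correct value should be: θ*(θ*cos(θ) + 2*sin(θ))

Explanation: The sign of the whole expression was flipped: the term θ*(θ*cos(θ) + 2*sin(θ)) was incorrectly written as -θ*(θ*cos(θ) + 2*sin(θ))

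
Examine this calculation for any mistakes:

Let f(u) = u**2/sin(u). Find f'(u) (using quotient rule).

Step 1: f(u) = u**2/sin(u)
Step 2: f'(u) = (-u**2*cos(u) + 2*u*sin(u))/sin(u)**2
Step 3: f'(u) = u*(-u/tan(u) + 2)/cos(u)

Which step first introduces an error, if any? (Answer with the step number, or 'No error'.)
Step 3

Step 3 is incorrect due to a wrong trig function.
The step shows: u*(-u/tan(u) + 2)/cos(u)
The correct value should be: u*(-u/tan(u) + 2)/sin(u)

Explanation: sin(u) was incorrectly written as cos(u): the term u*(-u/tan(u) + 2)/sin(u) was incorrectly written as u*(-u/tan(u) + 2)/cos(u)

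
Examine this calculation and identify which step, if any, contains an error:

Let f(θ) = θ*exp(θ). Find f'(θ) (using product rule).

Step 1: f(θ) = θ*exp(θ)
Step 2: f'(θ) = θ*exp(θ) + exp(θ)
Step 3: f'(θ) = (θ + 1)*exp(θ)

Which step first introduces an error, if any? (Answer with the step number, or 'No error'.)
No error

All steps in this derivation are correct.
The final answer f'(θ) = (θ + 1)*exp(θ) is valid.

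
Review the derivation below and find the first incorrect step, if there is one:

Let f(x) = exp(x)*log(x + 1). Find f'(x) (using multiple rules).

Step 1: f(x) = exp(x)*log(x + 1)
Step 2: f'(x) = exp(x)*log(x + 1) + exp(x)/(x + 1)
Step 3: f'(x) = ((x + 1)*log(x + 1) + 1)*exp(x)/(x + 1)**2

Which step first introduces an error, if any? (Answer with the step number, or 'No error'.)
Step 3

Step 3 is incorrect due to a wrong exponent.
The step shows: ((x + 1)*log(x + 1) + 1)*exp(x)/(x + 1)**2
The correct value should be: ((x + 1)*log(x + 1) + 1)*exp(x)/(x + 1)

Explanation: The exponent -1 on x + 1 was incorrectly written as -2: the term ((x + 1)*log(x + 1) + 1)*exp(x)/(x + 1) was incorrectly written as ((x + 1)*log(x + 1) + 1)*exp(x)/(x + 1)**2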